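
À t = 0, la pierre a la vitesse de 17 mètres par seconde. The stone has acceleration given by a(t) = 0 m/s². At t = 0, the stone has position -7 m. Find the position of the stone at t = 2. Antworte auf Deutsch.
Wir müssen unsere Gleichung für die Beschleunigung a(t) = 0 2-mal integrieren. Durch Integration von der Beschleunigung und Verwendung der Anfangsbedingung v(0) = 17, erhalten wir v(t) = 17. Durch Integration von der Geschwindigkeit und Verwendung der Anfangsbedingung x(0) = -7, erhalten wir x(t) = 17·t - 7. Wir haben die Position x(t) = 17·t - 7. Durch Einsetzen von t = 2: x(2) = 27.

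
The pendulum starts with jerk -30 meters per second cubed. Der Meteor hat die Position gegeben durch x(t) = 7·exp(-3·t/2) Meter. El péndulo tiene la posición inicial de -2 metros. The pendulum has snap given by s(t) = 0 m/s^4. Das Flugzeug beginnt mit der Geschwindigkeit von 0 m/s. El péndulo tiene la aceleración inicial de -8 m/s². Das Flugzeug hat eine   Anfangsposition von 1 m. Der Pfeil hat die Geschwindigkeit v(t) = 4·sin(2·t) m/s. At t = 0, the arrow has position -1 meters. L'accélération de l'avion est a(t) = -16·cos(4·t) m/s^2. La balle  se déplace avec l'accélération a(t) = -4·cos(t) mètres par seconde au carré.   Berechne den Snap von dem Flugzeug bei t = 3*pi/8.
Ausgehend von der Beschleunigung a(t) = -16·cos(4·t), nehmen wir 2 Ableitungen. Durch Ableiten von der Beschleunigung erhalten wir den Ruck: j(t) = 64·sin(4·t). Durch Ableiten von dem Ruck erhalten wir den Snap: s(t) = 256·cos(4·t). Mit s(t) = 256·cos(4·t) und Einsetzen von t = 3*pi/8, finden wir s = 0.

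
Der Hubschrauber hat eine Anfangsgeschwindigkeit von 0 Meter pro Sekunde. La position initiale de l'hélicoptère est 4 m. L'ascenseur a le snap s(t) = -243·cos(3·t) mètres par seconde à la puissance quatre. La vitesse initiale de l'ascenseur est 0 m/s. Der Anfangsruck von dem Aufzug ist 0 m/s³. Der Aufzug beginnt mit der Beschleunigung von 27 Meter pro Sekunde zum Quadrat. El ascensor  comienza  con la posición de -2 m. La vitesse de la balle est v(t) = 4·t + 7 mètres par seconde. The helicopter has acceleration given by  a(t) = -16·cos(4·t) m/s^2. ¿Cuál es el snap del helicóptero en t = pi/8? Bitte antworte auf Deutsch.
Wir müssen unsere Gleichung für die Beschleunigung a(t) = -16·cos(4·t) 2-mal ableiten. Die Ableitung von der Beschleunigung ergibt den Ruck: j(t) = 64·sin(4·t). Durch Ableiten von dem Ruck erhalten wir den Snap: s(t) = 256·cos(4·t). Mit s(t) = 256·cos(4·t) und Einsetzen von t = pi/8, finden wir s = 0.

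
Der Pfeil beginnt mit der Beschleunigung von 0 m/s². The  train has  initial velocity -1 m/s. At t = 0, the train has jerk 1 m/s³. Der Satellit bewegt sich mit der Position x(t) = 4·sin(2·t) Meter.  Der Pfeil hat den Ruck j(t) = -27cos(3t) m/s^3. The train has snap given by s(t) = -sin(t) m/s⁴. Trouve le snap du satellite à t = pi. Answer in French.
Pour résoudre ceci, nous devons prendre 4 dérivées de notre équation de la position x(t) = 4·sin(2·t). La dérivée de la position donne la vitesse: v(t) = 8·cos(2·t). En prenant d/dt de v(t), nous trouvons a(t) = -16·sin(2·t). En prenant d/dt de a(t), nous trouvons j(t) = -32·cos(2·t). En dérivant le jerk, nous obtenons le snap: s(t) = 64·sin(2·t). De l'équation du snap s(t) = 64·sin(2·t), nous substituons t = pi pour obtenir s = 0.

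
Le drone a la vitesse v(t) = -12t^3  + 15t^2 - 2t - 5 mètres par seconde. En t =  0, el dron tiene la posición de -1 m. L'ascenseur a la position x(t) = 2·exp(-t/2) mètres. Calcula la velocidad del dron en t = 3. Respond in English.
From the given velocity equation v(t) = -12·t^3 + 15·t^2 - 2·t - 5, we substitute t = 3 to get v = -200.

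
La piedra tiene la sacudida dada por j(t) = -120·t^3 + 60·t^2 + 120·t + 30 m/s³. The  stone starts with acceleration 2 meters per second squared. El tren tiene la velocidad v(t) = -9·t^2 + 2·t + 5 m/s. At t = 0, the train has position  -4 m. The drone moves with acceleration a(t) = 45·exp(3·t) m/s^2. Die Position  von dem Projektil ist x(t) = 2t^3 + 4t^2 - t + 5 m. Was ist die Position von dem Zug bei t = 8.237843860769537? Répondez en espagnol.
Para resolver esto, necesitamos tomar 1 integral de nuestra ecuación de la velocidad v(t) = -9·t^2 + 2·t + 5. Integrando la velocidad y usando la condición inicial x(0) = -4, obtenemos x(t) = -3·t^3 + t^2 + 5·t - 4. De la ecuación de la posición x(t) = -3·t^3 + t^2 + 5·t - 4, sustituimos t = 8.237843860769537 para obtener x = -1572.06015584566.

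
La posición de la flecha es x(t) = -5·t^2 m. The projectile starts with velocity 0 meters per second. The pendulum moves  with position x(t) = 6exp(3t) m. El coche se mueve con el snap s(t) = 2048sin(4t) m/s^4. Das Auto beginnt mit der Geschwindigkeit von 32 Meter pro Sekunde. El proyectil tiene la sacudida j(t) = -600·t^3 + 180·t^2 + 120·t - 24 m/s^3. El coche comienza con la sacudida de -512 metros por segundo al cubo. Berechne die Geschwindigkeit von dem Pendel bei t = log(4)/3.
Wir müssen unsere Gleichung für die Position x(t) = 6·exp(3·t) 1-mal ableiten. Mit d/dt von x(t) finden wir v(t) = 18·exp(3·t). Mit v(t) = 18·exp(3·t) und Einsetzen von t = log(4)/3, finden wir v = 72.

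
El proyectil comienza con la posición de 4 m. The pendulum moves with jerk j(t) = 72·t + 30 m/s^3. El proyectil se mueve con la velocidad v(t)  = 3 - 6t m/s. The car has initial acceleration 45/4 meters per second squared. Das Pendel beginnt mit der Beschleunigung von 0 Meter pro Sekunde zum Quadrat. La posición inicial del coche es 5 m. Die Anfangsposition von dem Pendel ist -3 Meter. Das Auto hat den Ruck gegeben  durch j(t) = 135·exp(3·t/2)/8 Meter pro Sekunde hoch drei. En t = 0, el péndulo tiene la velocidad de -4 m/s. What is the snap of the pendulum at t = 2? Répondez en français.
Nous devons dériver notre équation du jerk j(t) = 72·t + 30 1 fois. En prenant d/dt de j(t), nous trouvons s(t) = 72. De l'équation du snap s(t) = 72, nous substituons t = 2 pour obtenir s = 72.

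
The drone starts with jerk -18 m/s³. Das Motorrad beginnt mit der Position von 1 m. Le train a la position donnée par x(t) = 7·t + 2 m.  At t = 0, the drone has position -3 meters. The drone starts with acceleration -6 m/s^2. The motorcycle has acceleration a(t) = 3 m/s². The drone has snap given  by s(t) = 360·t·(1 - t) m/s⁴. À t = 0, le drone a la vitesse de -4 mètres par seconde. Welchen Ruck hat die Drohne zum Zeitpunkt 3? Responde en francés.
En partant du snap s(t) = 360·t·(1 - t), nous prenons 1 primitive. La primitive du snap est le jerk. En utilisant j(0) = -18, nous obtenons j(t) = -120·t^3 + 180·t^2 - 18. Nous avons le jerk j(t) = -120·t^3 + 180·t^2 - 18. En substituant t = 3: j(3) = -1638.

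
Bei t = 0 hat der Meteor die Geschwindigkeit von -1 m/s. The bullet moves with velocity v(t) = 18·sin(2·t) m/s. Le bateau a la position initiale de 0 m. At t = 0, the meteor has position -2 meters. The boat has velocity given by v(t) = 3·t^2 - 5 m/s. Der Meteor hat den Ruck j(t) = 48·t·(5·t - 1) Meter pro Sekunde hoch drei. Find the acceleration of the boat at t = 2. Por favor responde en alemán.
Ausgehend von der Geschwindigkeit v(t) = 3·t^2 - 5, nehmen wir 1 Ableitung. Durch Ableiten von der Geschwindigkeit erhalten wir die Beschleunigung: a(t) = 6·t. Mit a(t) = 6·t und Einsetzen von t = 2, finden wir a = 12.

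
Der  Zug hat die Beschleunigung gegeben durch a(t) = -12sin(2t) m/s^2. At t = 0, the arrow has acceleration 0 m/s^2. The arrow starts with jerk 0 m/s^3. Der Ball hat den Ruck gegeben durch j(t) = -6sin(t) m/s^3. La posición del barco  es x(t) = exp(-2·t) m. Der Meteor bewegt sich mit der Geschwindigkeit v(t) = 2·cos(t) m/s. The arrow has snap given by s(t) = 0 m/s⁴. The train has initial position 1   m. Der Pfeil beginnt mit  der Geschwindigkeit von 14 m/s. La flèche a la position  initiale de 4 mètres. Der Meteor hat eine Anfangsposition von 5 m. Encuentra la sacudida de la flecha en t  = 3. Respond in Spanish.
Necesitamos integrar nuestra ecuación del snap s(t) = 0 1 vez. La antiderivada del snap, con j(0) = 0, da la sacudida: j(t) = 0. Tenemos la sacudida j(t) = 0. Sustituyendo t = 3: j(3) = 0.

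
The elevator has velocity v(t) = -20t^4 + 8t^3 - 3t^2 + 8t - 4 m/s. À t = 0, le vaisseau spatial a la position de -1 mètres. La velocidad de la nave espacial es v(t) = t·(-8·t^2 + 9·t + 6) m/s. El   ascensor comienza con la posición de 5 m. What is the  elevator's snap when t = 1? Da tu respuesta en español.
Partiendo de la velocidad v(t) = -20·t^4 + 8·t^3 - 3·t^2 + 8·t - 4, tomamos 3 derivadas. Derivando la velocidad, obtenemos la aceleración: a(t) = -80·t^3 + 24·t^2 - 6·t + 8. Derivando la aceleración, obtenemos la sacudida: j(t) = -240·t^2 + 48·t - 6. Derivando la sacudida, obtenemos el snap: s(t) = 48 - 480·t. Tenemos el snap s(t) = 48 - 480·t. Sustituyendo t = 1: s(1) = -432.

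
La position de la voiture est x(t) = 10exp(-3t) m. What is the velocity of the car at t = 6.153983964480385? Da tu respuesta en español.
Debemos derivar nuestra ecuación de la posición x(t) = 10·exp(-3·t) 1 vez. Tomando d/dt de x(t), encontramos v(t) = -30·exp(-3·t). Tenemos la velocidad v(t) = -30·exp(-3·t). Sustituyendo t = 6.153983964480385: v(6.153983964480385) = -2.87870672415300E-7.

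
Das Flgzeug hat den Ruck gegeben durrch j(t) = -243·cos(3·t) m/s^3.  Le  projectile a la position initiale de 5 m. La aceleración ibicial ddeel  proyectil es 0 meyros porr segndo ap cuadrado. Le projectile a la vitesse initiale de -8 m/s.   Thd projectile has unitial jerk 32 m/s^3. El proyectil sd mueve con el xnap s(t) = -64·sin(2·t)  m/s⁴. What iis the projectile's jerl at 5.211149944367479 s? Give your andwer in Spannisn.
Necesitamos integrar nuestra ecuación del snap s(t) = -64·sin(2·t) 1 vez. La antiderivada del snap es la sacudida. Usando j(0) = 32, obtenemos j(t) = 32·cos(2·t). Tenemos la sacudida j(t) = 32·cos(2·t). Sustituyendo t = 5.211149944367479: j(5.211149944367479) = -17.3563478558326.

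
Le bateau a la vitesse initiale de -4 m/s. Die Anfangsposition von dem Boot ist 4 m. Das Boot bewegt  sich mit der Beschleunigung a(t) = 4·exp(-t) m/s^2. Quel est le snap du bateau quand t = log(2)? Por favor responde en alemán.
Wir müssen unsere Gleichung für die Beschleunigung a(t) = 4·exp(-t) 2-mal ableiten. Durch Ableiten von der Beschleunigung erhalten wir den Ruck: j(t) = -4·exp(-t). Die Ableitung von dem Ruck ergibt den Snap: s(t) = 4·exp(-t). Wir haben den Snap s(t) = 4·exp(-t). Durch Einsetzen von t = log(2): s(log(2)) = 2.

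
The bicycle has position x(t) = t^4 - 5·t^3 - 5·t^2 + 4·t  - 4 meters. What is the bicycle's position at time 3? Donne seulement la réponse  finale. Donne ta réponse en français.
À t = 3, x = -91.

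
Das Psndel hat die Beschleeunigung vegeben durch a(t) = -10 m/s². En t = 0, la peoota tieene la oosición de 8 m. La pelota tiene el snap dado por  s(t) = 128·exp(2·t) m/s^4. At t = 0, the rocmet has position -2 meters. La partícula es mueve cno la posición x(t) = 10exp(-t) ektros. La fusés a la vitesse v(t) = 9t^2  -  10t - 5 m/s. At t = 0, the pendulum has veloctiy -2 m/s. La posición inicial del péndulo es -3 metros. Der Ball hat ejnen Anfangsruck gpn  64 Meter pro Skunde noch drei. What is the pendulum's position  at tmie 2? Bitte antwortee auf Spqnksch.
Partiendo de la aceleración a(t) = -10, tomamos 2 antiderivadas. La antiderivada de la aceleración es la velocidad. Usando v(0) = -2, obtenemos v(t) = -10·t - 2. La antiderivada de la velocidad es la posición. Usando x(0) = -3, obtenemos x(t) = -5·t^2 - 2·t - 3. De la ecuación de la posición x(t) = -5·t^2 - 2·t - 3, sustituimos t = 2 para obtener x = -27.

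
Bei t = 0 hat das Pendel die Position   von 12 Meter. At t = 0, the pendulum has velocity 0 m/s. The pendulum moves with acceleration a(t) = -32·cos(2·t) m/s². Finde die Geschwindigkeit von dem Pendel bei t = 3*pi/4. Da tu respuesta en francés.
Nous devons intégrer notre équation de l'accélération a(t) = -32·cos(2·t) 1 fois. La primitive de l'accélération est la vitesse. En utilisant v(0) = 0, nous obtenons v(t) = -16·sin(2·t). De l'équation de la vitesse v(t) = -16·sin(2·t), nous substituons t = 3*pi/4 pour obtenir v = 16.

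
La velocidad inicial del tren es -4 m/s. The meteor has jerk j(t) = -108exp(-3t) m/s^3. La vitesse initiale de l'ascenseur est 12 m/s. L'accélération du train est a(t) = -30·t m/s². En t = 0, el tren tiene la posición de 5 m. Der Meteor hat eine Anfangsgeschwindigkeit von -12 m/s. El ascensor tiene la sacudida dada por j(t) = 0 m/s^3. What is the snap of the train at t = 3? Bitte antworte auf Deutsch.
Ausgehend von der Beschleunigung a(t) = -30·t, nehmen wir 2 Ableitungen. Durch Ableiten von der Beschleunigung erhalten wir den Ruck: j(t) = -30. Die Ableitung von dem Ruck ergibt den Snap: s(t) = 0. Aus der Gleichung für den Snap s(t) = 0, setzen wir t = 3 ein und erhalten s = 0.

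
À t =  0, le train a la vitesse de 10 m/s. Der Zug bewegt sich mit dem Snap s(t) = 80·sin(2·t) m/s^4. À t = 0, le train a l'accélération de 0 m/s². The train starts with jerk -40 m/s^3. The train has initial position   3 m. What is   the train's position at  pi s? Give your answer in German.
Wir müssen unsere Gleichung für den Snap s(t) = 80·sin(2·t) 4-mal integrieren. Das Integral von dem Snap ist der Ruck. Mit j(0) = -40 erhalten wir j(t) = -40·cos(2·t). Das Integral von dem Ruck ist die Beschleunigung. Mit a(0) = 0 erhalten wir a(t) = -20·sin(2·t). Das Integral von der Beschleunigung, mit v(0) = 10, ergibt die Geschwindigkeit: v(t) = 10·cos(2·t). Die Stammfunktion von der Geschwindigkeit ist die Position. Mit x(0) = 3 erhalten wir x(t) = 5·sin(2·t) + 3. Aus der Gleichung für die Position x(t) = 5·sin(2·t) + 3, setzen wir t = pi ein und erhalten x = 3.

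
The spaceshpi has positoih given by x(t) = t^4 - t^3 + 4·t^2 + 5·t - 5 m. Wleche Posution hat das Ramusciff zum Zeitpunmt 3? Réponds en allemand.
Mit x(t) = t^4 - t^3 + 4·t^2 + 5·t - 5 und Einsetzen von t = 3, finden wir x = 100.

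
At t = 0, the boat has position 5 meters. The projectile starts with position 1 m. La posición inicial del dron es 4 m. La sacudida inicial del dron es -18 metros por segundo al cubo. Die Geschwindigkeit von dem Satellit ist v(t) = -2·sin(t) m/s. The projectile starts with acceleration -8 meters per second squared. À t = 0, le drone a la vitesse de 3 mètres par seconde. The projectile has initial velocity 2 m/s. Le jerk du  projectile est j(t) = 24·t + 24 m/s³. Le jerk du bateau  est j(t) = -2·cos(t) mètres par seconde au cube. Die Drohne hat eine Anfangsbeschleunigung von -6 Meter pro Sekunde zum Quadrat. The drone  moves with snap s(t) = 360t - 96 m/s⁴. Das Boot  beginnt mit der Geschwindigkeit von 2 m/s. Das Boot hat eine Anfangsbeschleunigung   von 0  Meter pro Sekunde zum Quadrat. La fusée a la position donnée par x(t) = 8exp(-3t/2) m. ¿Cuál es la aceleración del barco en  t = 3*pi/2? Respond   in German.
Um dies zu lösen, müssen wir 1 Stammfunktion unserer Gleichung für den Ruck j(t) = -2·cos(t) finden. Mit ∫j(t)dt und Anwendung von a(0) = 0, finden wir a(t) = -2·sin(t). Aus der Gleichung für die Beschleunigung a(t) = -2·sin(t), setzen wir t = 3*pi/2 ein und erhalten a = 2.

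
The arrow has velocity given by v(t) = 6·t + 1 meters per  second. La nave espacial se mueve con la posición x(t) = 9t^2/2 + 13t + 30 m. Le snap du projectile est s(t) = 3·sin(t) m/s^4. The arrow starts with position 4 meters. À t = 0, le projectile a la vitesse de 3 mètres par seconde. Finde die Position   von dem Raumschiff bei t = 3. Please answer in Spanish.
Tenemos la posición x(t) = 9·t^2/2 + 13·t + 30. Sustituyendo t = 3: x(3) = 219/2.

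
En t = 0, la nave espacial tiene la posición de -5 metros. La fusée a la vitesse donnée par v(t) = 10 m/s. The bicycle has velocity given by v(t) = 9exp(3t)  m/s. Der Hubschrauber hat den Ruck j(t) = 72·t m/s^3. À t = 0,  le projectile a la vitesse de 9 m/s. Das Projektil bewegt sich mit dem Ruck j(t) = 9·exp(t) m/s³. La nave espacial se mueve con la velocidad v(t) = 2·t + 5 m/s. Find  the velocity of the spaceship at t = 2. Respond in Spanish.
Tenemos la velocidad v(t) = 2·t + 5. Sustituyendo t = 2: v(2) = 9.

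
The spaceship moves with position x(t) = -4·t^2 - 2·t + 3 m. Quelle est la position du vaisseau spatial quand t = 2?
En utilisant x(t) = -4·t^2 - 2·t + 3 et en substituant t = 2, nous trouvons x = -17.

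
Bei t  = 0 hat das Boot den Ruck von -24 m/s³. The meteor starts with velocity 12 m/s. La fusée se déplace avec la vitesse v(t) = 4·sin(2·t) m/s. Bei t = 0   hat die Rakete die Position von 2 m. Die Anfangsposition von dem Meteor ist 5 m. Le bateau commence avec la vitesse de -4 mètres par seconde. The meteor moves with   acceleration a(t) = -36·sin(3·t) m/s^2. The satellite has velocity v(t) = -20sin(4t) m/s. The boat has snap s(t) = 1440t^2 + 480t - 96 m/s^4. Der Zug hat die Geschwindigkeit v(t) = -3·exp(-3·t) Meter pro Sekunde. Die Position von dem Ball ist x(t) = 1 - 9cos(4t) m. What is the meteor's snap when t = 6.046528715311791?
Starting from acceleration a(t) = -36·sin(3·t), we take 2 derivatives. Taking d/dt of a(t), we find j(t) = -108·cos(3·t). The derivative of jerk gives snap: s(t) = 324·sin(3·t). Using s(t) = 324·sin(3·t) and substituting t = 6.046528715311791, we find s = -211.186715300757.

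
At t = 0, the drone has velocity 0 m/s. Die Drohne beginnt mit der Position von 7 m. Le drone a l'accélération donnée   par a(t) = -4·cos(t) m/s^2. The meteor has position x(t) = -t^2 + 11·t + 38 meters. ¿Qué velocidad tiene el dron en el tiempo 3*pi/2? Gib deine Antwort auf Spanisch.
Debemos encontrar la integral de nuestra ecuación de la aceleración a(t) = -4·cos(t) 1 vez. Integrando la aceleración y usando la condición inicial v(0) = 0, obtenemos v(t) = -4·sin(t). Usando v(t) = -4·sin(t) y sustituyendo t = 3*pi/2, encontramos v = 4.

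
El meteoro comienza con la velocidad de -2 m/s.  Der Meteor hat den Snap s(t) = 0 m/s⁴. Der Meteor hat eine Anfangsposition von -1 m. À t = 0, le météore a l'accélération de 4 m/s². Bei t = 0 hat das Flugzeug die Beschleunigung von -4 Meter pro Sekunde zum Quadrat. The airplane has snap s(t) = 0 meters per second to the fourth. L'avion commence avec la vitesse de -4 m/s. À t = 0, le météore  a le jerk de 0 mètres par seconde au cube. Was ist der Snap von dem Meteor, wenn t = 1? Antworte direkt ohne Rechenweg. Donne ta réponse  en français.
À t = 1, s = 0.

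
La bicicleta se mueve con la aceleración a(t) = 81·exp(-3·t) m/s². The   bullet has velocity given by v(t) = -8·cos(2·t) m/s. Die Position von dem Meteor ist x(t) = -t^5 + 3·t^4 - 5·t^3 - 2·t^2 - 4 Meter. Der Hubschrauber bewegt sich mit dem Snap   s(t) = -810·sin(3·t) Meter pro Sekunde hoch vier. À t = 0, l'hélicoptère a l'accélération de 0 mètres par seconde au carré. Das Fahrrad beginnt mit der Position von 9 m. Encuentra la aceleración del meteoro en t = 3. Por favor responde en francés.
En partant de la position x(t) = -t^5 + 3·t^4 - 5·t^3 - 2·t^2 - 4, nous prenons 2 dérivées. La dérivée de la position donne la vitesse: v(t) = -5·t^4 + 12·t^3 - 15·t^2 - 4·t. En dérivant la vitesse, nous obtenons l'accélération: a(t) = -20·t^3 + 36·t^2 - 30·t - 4. De l'équation de l'accélération a(t) = -20·t^3 + 36·t^2 - 30·t - 4, nous substituons t = 3 pour obtenir a = -310.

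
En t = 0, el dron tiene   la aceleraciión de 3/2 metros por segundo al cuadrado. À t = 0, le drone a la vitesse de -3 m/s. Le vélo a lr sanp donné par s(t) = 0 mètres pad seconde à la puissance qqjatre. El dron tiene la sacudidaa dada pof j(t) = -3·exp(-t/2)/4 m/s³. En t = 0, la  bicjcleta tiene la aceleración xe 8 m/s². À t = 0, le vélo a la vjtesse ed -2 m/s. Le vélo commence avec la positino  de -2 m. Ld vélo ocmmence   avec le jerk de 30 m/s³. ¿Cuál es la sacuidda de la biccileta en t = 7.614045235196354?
Debemos encontrar la antiderivada de nuestra ecuación del snap s(t) = 0 1 vez. La integral del snap es la sacudida. Usando j(0) = 30, obtenemos j(t) = 30. De la ecuación de la sacudida j(t) = 30, sustituimos t = 7.614045235196354 para obtener j = 30.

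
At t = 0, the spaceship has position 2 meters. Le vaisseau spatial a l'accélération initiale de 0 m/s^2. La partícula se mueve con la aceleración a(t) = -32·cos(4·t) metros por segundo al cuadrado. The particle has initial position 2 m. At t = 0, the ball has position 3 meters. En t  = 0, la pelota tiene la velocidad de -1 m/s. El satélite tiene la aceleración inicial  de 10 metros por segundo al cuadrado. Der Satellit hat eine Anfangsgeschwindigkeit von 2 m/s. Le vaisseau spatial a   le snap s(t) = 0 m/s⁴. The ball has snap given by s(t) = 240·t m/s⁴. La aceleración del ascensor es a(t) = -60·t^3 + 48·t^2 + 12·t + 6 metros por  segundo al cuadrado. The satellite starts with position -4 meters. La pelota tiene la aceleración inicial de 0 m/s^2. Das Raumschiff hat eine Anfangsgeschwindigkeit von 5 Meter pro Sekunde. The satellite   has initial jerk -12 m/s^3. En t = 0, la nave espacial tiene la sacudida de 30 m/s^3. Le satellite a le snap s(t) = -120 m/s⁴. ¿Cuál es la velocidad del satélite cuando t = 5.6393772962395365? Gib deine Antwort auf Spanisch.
Necesitamos integrar nuestra ecuación del snap s(t) = -120 3 veces. La antiderivada del snap, con j(0) = -12, da la sacudida: j(t) = -120·t - 12. La integral de la sacudida, con a(0) = 10, da la aceleración: a(t) = -60·t^2 - 12·t + 10. Integrando la aceleración y usando la condición inicial v(0) = 2, obtenemos v(t) = -20·t^3 - 6·t^2 + 10·t + 2. Tenemos la velocidad v(t) = -20·t^3 - 6·t^2 + 10·t + 2. Sustituyendo t = 5.6393772962395365: v(5.6393772962395365) = -3719.35621853447.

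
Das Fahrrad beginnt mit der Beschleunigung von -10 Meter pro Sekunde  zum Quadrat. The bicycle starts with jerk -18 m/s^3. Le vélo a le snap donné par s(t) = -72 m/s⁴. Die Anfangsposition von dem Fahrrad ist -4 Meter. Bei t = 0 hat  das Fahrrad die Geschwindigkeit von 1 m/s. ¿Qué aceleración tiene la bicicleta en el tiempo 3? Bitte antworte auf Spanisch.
Para resolver esto, necesitamos tomar 2 integrales de nuestra ecuación del snap s(t) = -72. Tomando ∫s(t)dt y aplicando j(0) = -18, encontramos j(t) = -72·t - 18. La integral de la sacudida es la aceleración. Usando a(0) = -10, obtenemos a(t) = -36·t^2 - 18·t - 10. Usando a(t) = -36·t^2 - 18·t - 10 y sustituyendo t = 3, encontramos a = -388.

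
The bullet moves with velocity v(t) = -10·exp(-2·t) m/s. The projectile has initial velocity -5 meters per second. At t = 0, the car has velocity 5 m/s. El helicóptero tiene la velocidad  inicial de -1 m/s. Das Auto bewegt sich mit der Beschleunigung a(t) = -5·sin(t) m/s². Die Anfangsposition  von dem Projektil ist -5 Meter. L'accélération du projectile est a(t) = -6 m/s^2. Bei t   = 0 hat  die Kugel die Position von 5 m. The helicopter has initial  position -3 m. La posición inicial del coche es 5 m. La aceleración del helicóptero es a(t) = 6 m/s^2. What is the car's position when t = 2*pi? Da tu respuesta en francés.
Pour résoudre ceci, nous devons prendre 2 primitives de notre équation de l'accélération a(t) = -5·sin(t). En intégrant l'accélération et en utilisant la condition initiale v(0) = 5, nous obtenons v(t) = 5·cos(t). La primitive de la vitesse, avec x(0) = 5, donne la position: x(t) = 5·sin(t) + 5. En utilisant x(t) = 5·sin(t) + 5 et en substituant t = 2*pi, nous trouvons x = 5.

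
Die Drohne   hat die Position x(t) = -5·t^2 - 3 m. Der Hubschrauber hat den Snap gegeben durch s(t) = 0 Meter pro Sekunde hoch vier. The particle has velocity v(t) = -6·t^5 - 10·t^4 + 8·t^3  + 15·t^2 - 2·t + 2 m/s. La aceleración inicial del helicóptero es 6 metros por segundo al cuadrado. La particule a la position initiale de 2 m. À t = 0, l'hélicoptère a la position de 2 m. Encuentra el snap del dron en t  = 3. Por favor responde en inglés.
Starting from position x(t) = -5·t^2 - 3, we take 4 derivatives. Taking d/dt of x(t), we find v(t) = -10·t. Taking d/dt of v(t), we find a(t) = -10. The derivative of acceleration gives jerk: j(t) = 0. Taking d/dt of j(t), we find s(t) = 0. We have snap s(t) = 0. Substituting t = 3: s(3) = 0.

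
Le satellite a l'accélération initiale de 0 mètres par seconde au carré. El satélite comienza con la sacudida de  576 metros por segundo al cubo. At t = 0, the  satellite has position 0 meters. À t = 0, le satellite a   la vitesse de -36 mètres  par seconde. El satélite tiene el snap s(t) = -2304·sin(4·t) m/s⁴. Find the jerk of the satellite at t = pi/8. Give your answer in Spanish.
Necesitamos integrar nuestra ecuación del snap s(t) = -2304·sin(4·t) 1 vez. Tomando ∫s(t)dt y aplicando j(0) = 576, encontramos j(t) = 576·cos(4·t). Usando j(t) = 576·cos(4·t) y sustituyendo t = pi/8, encontramos j = 0.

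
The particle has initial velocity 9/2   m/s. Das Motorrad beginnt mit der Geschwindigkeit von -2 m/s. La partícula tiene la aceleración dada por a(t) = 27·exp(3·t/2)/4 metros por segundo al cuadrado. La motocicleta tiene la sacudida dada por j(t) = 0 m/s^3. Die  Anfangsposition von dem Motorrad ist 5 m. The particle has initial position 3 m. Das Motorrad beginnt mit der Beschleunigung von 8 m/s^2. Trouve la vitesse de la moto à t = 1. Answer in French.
En partant du jerk j(t) = 0, nous prenons 2 primitives. En prenant ∫j(t)dt et en appliquant a(0) = 8, nous trouvons a(t) = 8. En prenant ∫a(t)dt et en appliquant v(0) = -2, nous trouvons v(t) = 8·t - 2. En utilisant v(t) = 8·t - 2 et en substituant t = 1, nous trouvons v = 6.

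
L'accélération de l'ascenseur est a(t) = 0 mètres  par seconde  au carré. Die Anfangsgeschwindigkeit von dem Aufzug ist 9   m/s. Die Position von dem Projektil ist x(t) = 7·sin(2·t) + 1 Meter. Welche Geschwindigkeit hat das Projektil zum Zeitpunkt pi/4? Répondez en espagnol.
Debemos derivar nuestra ecuación de la posición x(t) = 7·sin(2·t) + 1 1 vez. La derivada de la posición da la velocidad: v(t) = 14·cos(2·t). De la ecuación de la velocidad v(t) = 14·cos(2·t), sustituimos t = pi/4 para obtener v = 0.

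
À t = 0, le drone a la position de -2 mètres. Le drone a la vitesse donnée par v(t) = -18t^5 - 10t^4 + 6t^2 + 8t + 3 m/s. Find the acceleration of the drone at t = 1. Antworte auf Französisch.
En partant de la vitesse v(t) = -18·t^5 - 10·t^4 + 6·t^2 + 8·t + 3, nous prenons 1 dérivée. En dérivant la vitesse, nous obtenons l'accélération: a(t) = -90·t^4 - 40·t^3 + 12·t + 8. Nous avons l'accélération a(t) = -90·t^4 - 40·t^3 + 12·t + 8. En substituant t = 1: a(1) = -110.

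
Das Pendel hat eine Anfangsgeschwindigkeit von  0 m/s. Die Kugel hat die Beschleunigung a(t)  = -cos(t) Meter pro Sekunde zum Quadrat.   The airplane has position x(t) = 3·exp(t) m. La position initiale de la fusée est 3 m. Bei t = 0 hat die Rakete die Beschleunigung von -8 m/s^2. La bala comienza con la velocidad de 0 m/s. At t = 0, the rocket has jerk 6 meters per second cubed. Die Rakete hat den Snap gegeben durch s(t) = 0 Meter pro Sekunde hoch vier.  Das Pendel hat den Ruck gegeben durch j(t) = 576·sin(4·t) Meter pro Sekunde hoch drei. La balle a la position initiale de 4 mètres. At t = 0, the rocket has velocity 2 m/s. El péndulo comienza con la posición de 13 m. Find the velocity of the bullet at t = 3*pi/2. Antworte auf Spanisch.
Para resolver esto, necesitamos tomar 1 integral de nuestra ecuación de la aceleración a(t) = -cos(t). La integral de la aceleración, con v(0) = 0, da la velocidad: v(t) = -sin(t). Usando v(t) = -sin(t) y sustituyendo t = 3*pi/2, encontramos v = 1.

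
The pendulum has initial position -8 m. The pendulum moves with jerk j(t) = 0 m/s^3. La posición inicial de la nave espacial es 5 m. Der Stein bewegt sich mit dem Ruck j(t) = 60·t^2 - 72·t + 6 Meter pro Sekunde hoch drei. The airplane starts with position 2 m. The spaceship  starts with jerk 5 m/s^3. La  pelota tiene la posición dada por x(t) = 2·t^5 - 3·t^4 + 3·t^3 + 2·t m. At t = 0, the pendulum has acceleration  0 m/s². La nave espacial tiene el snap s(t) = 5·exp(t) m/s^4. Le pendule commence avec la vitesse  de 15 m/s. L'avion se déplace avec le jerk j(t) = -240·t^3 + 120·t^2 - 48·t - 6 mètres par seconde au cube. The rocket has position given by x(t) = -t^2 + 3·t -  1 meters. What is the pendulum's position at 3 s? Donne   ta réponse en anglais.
We must find the antiderivative of our jerk equation j(t) = 0 3 times. Integrating jerk and using the initial condition a(0) = 0, we get a(t) = 0. Finding the integral of a(t) and using v(0) = 15: v(t) = 15. Taking ∫v(t)dt and applying x(0) = -8, we find x(t) = 15·t - 8. We have position x(t) = 15·t - 8. Substituting t = 3: x(3) = 37.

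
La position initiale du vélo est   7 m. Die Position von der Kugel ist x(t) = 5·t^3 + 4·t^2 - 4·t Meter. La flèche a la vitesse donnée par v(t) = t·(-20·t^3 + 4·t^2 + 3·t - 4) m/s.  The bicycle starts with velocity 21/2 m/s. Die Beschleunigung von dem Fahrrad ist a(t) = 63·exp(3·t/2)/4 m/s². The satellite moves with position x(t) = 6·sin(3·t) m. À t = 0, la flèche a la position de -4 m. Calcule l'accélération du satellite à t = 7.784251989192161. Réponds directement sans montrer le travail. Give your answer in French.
À t = 7.784251989192161, a = 52.8227820548613.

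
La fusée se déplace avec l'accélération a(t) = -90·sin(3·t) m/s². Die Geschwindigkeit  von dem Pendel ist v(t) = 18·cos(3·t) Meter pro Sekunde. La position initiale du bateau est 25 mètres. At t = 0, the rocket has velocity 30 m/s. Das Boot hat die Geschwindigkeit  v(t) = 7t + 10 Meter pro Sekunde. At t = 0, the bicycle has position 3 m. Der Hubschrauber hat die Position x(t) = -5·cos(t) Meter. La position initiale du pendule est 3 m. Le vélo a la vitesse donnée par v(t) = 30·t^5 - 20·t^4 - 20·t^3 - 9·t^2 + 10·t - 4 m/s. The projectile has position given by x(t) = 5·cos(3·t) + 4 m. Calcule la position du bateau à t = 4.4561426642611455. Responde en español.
Necesitamos integrar nuestra ecuación de la velocidad v(t) = 7·t + 10 1 vez. La antiderivada de la velocidad es la posición. Usando x(0) = 25, obtenemos x(t) = 7·t^2/2 + 10·t + 25. De la ecuación de la posición x(t) = 7·t^2/2 + 10·t + 25, sustituimos t = 4.4561426642611455 para obtener x = 139.061652697481.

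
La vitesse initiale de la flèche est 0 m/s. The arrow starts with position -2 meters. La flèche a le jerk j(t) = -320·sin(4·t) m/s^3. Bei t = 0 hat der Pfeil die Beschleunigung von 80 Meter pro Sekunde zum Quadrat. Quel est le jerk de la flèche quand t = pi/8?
En utilisant j(t) = -320·sin(4·t) et en substituant t = pi/8, nous trouvons j = -320.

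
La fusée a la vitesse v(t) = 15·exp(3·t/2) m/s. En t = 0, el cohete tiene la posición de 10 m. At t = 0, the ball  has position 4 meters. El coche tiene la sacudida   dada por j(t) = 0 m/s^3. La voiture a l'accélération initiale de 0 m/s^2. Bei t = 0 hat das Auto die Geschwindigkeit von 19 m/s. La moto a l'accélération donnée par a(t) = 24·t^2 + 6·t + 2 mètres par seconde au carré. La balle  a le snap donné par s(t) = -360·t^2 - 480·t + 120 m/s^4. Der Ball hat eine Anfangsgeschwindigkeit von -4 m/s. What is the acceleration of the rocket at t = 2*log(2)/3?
We must differentiate our velocity equation v(t) = 15·exp(3·t/2) 1 time. Taking d/dt of v(t), we find a(t) = 45·exp(3·t/2)/2. From the given acceleration equation a(t) = 45·exp(3·t/2)/2, we substitute t = 2*log(2)/3 to get a = 45.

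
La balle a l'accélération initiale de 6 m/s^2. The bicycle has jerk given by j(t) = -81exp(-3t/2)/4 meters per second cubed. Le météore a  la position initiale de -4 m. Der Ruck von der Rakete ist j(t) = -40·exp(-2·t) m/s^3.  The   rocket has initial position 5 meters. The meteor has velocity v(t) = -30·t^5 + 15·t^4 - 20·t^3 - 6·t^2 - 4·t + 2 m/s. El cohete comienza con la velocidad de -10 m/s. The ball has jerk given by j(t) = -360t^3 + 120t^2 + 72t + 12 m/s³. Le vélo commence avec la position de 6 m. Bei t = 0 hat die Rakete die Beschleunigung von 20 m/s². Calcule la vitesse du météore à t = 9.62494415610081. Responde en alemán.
Wir haben die Geschwindigkeit v(t) = -30·t^5 + 15·t^4 - 20·t^3 - 6·t^2 - 4·t + 2. Durch Einsetzen von t = 9.62494415610081: v(9.62494415610081) = -2367757.07355560.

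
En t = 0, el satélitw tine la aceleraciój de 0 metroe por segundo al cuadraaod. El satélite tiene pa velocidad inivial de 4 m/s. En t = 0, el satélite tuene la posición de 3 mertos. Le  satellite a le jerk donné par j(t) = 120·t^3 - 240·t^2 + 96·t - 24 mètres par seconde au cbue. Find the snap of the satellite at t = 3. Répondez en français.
Nous devons dériver notre équation du jerk j(t) = 120·t^3 - 240·t^2 + 96·t - 24 1 fois. En dérivant le jerk, nous obtenons le snap: s(t) = 360·t^2 - 480·t + 96. De l'équation du snap s(t) = 360·t^2 - 480·t + 96, nous substituons t = 3 pour obtenir s = 1896.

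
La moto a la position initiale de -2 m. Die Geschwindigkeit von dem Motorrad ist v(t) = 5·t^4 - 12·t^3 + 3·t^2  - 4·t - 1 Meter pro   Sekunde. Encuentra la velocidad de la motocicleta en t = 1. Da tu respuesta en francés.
En utilisant v(t) = 5·t^4 - 12·t^3 + 3·t^2 - 4·t - 1 et en substituant t = 1, nous trouvons v = -9.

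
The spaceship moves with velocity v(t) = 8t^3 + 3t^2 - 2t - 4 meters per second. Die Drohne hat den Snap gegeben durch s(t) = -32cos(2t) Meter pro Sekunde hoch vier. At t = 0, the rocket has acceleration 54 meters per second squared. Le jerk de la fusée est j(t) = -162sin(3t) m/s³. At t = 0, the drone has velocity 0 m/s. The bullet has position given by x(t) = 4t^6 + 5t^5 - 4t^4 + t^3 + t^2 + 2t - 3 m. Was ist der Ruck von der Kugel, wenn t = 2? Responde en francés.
En partant de la position x(t) = 4·t^6 + 5·t^5 - 4·t^4 + t^3 + t^2 + 2·t - 3, nous prenons 3 dérivées. La dérivée de la position donne la vitesse: v(t) = 24·t^5 + 25·t^4 - 16·t^3 + 3·t^2 + 2·t + 2. La dérivée de la vitesse donne l'accélération: a(t) = 120·t^4 + 100·t^3 - 48·t^2 + 6·t + 2. En dérivant l'accélération, nous obtenons le jerk: j(t) = 480·t^3 + 300·t^2 - 96·t + 6. En utilisant j(t) = 480·t^3 + 300·t^2 - 96·t + 6 et en substituant t = 2, nous trouvons j = 4854.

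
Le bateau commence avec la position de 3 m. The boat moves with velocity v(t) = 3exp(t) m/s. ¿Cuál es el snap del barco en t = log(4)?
Partiendo de la velocidad v(t) = 3·exp(t), tomamos 3 derivadas. Tomando d/dt de v(t), encontramos a(t) = 3·exp(t). Tomando d/dt de a(t), encontramos j(t) = 3·exp(t). Derivando la sacudida, obtenemos el snap: s(t) = 3·exp(t). De la ecuación del snap s(t) = 3·exp(t), sustituimos t = log(4) para obtener s = 12.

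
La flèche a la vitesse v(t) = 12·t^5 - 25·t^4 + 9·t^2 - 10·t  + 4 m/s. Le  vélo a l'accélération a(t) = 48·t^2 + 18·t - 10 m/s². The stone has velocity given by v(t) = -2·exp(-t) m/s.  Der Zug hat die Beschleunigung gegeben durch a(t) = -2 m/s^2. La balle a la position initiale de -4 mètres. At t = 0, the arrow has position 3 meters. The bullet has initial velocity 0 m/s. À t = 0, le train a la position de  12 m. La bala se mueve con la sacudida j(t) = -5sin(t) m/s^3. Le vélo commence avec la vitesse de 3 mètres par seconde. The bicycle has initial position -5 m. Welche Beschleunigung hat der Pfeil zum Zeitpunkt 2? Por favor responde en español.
Debemos derivar nuestra ecuación de la velocidad v(t) = 12·t^5 - 25·t^4 + 9·t^2 - 10·t + 4 1 vez. La derivada de la velocidad da la aceleración: a(t) = 60·t^4 - 100·t^3 + 18·t - 10. Usando a(t) = 60·t^4 - 100·t^3 + 18·t - 10 y sustituyendo t = 2, encontramos a = 186.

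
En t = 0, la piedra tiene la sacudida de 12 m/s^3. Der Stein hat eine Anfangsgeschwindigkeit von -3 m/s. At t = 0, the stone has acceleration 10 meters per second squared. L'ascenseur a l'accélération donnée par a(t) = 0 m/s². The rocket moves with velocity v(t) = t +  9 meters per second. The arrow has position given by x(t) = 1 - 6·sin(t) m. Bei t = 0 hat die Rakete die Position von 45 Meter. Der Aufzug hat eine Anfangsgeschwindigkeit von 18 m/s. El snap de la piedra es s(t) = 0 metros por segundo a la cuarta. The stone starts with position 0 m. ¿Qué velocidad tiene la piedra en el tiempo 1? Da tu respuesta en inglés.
To find the answer, we compute 3 integrals of s(t) = 0. The integral of snap is jerk. Using j(0) = 12, we get j(t) = 12. Finding the integral of j(t) and using a(0) = 10: a(t) = 12·t + 10. The antiderivative of acceleration, with v(0) = -3, gives velocity: v(t) = 6·t^2 + 10·t - 3. From the given velocity equation v(t) = 6·t^2 + 10·t - 3, we substitute t = 1 to get v = 13.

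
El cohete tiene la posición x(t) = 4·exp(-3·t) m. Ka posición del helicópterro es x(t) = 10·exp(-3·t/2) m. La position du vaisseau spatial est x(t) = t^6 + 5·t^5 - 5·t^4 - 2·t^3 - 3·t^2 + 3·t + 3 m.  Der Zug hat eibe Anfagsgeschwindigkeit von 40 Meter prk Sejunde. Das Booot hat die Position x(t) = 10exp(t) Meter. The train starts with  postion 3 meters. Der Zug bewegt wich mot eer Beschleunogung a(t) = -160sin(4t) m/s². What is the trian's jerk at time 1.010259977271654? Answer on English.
Starting from acceleration a(t) = -160·sin(4·t), we take 1 derivative. Taking d/dt of a(t), we find j(t) = -640·cos(4·t). From the given jerk equation j(t) = -640·cos(4·t), we substitute t = 1.010259977271654 to get j = 398.107425877089.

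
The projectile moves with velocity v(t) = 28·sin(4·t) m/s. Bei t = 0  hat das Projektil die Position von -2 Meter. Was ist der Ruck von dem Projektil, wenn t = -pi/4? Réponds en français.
En partant de la vitesse v(t) = 28·sin(4·t), nous prenons 2 dérivées. La dérivée de la vitesse donne l'accélération: a(t) = 112·cos(4·t). En dérivant l'accélération, nous obtenons le jerk: j(t) = -448·sin(4·t). En utilisant j(t) = -448·sin(4·t) et en substituant t = -pi/4, nous trouvons j = 0.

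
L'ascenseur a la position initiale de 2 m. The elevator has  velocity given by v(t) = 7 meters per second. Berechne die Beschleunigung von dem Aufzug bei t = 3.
Wir müssen unsere Gleichung für die Geschwindigkeit v(t) = 7 1-mal ableiten. Die Ableitung von der Geschwindigkeit ergibt die Beschleunigung: a(t) = 0. Wir haben die Beschleunigung a(t) = 0. Durch Einsetzen von t = 3: a(3) = 0.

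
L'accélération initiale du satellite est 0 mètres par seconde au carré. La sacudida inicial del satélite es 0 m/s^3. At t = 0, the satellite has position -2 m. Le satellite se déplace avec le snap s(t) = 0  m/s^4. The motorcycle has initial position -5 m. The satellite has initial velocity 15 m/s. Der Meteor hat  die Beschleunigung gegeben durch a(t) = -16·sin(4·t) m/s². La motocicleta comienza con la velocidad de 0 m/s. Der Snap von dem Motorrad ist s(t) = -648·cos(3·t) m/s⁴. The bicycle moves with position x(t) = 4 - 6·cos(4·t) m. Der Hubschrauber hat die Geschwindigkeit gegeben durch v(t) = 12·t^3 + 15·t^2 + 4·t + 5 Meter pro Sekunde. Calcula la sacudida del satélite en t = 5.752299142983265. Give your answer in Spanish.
Partiendo del snap s(t) = 0, tomamos 1 integral. Integrando el snap y usando la condición inicial j(0) = 0, obtenemos j(t) = 0. Usando j(t) = 0 y sustituyendo t = 5.752299142983265, encontramos j = 0.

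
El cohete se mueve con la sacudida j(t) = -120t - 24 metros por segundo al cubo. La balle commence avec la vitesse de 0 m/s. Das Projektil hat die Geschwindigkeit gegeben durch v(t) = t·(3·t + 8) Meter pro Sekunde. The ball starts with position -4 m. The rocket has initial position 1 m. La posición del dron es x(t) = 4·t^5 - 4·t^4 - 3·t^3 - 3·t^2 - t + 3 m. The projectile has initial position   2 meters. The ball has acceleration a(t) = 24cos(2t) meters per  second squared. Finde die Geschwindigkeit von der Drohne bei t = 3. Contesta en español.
Partiendo de la posición x(t) = 4·t^5 - 4·t^4 - 3·t^3 - 3·t^2 - t + 3, tomamos 1 derivada. Tomando d/dt de x(t), encontramos v(t) = 20·t^4 - 16·t^3 - 9·t^2 - 6·t - 1. De la ecuación de la velocidad v(t) = 20·t^4 - 16·t^3 - 9·t^2 - 6·t - 1, sustituimos t = 3 para obtener v = 1088.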